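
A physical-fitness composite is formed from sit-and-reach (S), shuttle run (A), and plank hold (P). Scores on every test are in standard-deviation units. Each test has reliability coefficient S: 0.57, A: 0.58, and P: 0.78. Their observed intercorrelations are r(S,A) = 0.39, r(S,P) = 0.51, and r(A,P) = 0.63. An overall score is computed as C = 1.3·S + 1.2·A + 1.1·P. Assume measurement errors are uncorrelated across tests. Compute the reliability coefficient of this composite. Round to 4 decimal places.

Var(C) = 1.3² + 1.2² + 1.1² + 2·[1.56·0.39 + 1.43·0.51 + 1.32·0.63] = 4.34 + 4.3386 = 8.6786.
Under uncorrelated errors the observed covariances equal the true-score covariances, so only the own-variance terms attenuate.
True-score variance = [1.3²·0.57 + 1.2²·0.58 + 1.1²·0.78] + 4.3386 = 2.7423 + 4.3386 = 7.0809.
Reliability = 7.0809 / 8.6786 = 0.8159.

0.8159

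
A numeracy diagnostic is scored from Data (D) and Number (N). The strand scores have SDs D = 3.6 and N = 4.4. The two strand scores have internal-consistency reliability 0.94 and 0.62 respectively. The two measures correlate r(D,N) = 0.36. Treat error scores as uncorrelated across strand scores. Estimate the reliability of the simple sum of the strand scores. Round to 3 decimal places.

0.814

Var(D+N) = 3.6² + 4.4² + 2·[3.6·4.4·0.36] = 32.32 + 11.4048 = 43.7248.
Under uncorrelated errors the observed covariances equal the true-score covariances, so only the own-variance terms attenuate.
True-score variance = [3.6²·0.94 + 4.4²·0.62] + 11.4048 = 24.1856 + 11.4048 = 35.5904.
Reliability = 35.5904 / 43.7248 = 0.814.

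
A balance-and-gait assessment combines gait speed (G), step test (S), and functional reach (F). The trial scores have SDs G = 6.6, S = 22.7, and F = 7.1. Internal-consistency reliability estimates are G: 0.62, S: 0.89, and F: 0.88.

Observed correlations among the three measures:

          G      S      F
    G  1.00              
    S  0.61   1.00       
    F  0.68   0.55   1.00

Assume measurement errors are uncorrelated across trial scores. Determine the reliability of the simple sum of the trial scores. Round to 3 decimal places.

0.923

Var(G+S+F) = 6.6² + 22.7² + 7.1² + 2·[6.6·22.7·0.61 + 6.6·7.1·0.68 + 22.7·7.1·0.55] = 609.26 + 423.797 = 1033.06.
Under uncorrelated errors the observed covariances equal the true-score covariances, so only the own-variance terms attenuate.
True-score variance = [6.6²·0.62 + 22.7²·0.89 + 7.1²·0.88] + 423.797 = 529.976 + 423.797 = 953.773.
Reliability = 953.773 / 1033.06 = 0.923.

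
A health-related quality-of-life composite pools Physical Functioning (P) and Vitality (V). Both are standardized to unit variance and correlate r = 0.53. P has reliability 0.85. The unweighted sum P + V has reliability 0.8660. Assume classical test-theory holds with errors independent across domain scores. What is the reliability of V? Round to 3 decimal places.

0.740

Var(P+V) = 2 + 2·0.53 = 3.060.
True-score variance = ρ_P + ρ_V + 2·0.53, so 0.8660 = (0.85 + ρ_V + 1.06) / 3.060.
ρ_V = 0.8660·3.060 − 0.85 − 1.06 = 0.740.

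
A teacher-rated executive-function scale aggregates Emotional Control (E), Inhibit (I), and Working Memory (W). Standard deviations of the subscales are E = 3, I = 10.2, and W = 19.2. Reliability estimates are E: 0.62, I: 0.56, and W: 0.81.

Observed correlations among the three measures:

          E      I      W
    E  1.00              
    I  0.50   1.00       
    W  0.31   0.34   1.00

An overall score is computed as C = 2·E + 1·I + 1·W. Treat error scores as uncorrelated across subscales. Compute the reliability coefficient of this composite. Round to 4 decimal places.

0.8328

Var(C) = 2²·3² + 10.2² + 19.2² + 2·[2·3·10.2·0.50 + 2·3·19.2·0.31 + 10.2·19.2·0.34] = 508.68 + 265.795 = 774.475.
Because errors are independent across components, Cov(Tᵢ,Tⱼ) = Cov(Xᵢ,Xⱼ); the off-diagonal part of the true-score variance is the same as above.
True-score variance = [2²·3²·0.62 + 10.2²·0.56 + 19.2²·0.81] + 265.795 = 379.181 + 265.795 = 644.976.
Reliability = 644.976 / 774.475 = 0.8328.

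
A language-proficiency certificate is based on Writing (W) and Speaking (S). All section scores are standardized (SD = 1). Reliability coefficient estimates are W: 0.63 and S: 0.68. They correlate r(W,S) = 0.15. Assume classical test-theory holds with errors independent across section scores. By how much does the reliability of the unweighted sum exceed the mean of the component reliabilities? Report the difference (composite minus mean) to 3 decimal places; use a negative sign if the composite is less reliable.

Var(sum) = 2 + 0.3 = 2.3; true-score variance = 1.31 + 0.3 = 1.61; composite reliability = 0.7000.
Mean component reliability = 0.6550.
Difference = 0.7000 − 0.6550 = 0.045.

0.045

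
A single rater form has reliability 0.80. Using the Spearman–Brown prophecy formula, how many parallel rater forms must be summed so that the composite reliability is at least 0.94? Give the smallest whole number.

k ≥ ρ*(1−ρ₁)/(ρ₁(1−ρ*)) = 0.94·0.20 / (0.80·0.06) = 3.917.
Smallest integer k = 4.

4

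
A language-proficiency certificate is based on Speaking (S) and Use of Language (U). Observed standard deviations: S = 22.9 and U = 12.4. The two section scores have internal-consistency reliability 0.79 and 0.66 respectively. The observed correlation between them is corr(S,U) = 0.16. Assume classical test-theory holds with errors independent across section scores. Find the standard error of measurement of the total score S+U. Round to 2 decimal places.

Var(total) = 678.17 + 90.8672 = 769.037.
True-score variance = 515.765 + 90.8672 = 606.633, so reliability = 0.7888.
Error variance = 769.037 − 606.633 = 162.404; SEM = √162.404 = 12.74.

12.74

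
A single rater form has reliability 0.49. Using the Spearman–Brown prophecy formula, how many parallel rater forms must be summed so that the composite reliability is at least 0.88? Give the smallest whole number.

k ≥ ρ*(1−ρ₁)/(ρ₁(1−ρ*)) = 0.88·0.51 / (0.49·0.12) = 7.633.
Smallest integer k = 8.

8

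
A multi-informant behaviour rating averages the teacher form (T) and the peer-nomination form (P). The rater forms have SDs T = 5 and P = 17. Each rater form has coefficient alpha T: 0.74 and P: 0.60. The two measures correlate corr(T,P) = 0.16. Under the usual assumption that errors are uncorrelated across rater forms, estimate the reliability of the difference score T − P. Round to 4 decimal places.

Var(T−P) = 5² + 17² − 2·5·17·0.16 = 314 − 27.2 = 286.8.
With uncorrelated errors the cross-covariances are all true-score covariance, so they carry over unchanged; only the diagonal terms shrink to ρᵢσᵢ².
True-score variance = [5²·0.74 + 17²·0.60] − 27.2 = 191.9 − 27.2 = 164.7.
Reliability = 164.7 / 286.8 = 0.5743.

0.5743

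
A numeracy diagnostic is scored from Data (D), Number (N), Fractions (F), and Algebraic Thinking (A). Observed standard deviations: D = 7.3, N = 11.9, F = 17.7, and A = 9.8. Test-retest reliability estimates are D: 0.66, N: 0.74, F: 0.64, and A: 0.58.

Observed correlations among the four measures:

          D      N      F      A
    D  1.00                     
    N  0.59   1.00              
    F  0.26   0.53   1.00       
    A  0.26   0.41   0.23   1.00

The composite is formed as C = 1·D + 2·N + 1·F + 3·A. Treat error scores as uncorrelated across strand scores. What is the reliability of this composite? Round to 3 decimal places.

0.814

Var(C) = 7.3² + 2²·11.9² + 17.7² + 3²·9.8² + 2·[2·7.3·11.9·0.59 + 7.3·17.7·0.26 + 3·7.3·9.8·0.26 + 2·11.9·17.7·0.53 + 6·11.9·9.8·0.41 + 3·17.7·9.8·0.23] = 1797.38 + 1643.49 = 3440.87.
With uncorrelated errors the cross-covariances are all true-score covariance, so they carry over unchanged; only the diagonal terms shrink to ρᵢσᵢ².
True-score variance = [7.3²·0.66 + 2²·11.9²·0.74 + 17.7²·0.64 + 3²·9.8²·0.58] + 1643.49 = 1156.17 + 1643.49 = 2799.66.
Reliability = 2799.66 / 3440.87 = 0.814.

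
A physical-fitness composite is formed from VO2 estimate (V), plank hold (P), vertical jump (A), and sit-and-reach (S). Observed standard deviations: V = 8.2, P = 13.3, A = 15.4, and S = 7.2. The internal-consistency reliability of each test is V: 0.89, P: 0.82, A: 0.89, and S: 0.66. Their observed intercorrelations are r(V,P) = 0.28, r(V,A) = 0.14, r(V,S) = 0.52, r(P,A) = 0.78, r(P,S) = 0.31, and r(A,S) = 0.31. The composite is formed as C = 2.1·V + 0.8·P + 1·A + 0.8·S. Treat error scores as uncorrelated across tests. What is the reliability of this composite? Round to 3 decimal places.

0.931

Var(C) = 2.1²·8.2² + 0.8²·13.3² + 15.4² + 0.8²·7.2² + 2·[1.68·8.2·13.3·0.28 + 2.1·8.2·15.4·0.14 + 1.68·8.2·7.2·0.52 + 0.8·13.3·15.4·0.78 + 0.64·13.3·7.2·0.31 + 0.8·15.4·7.2·0.31] = 680.076 + 628.62 = 1308.7.
Under uncorrelated errors the observed covariances equal the true-score covariances, so only the own-variance terms attenuate.
True-score variance = [2.1²·8.2²·0.89 + 0.8²·13.3²·0.82 + 15.4²·0.89 + 0.8²·7.2²·0.66] + 628.62 = 589.712 + 628.62 = 1218.33.
Reliability = 1218.33 / 1308.7 = 0.931.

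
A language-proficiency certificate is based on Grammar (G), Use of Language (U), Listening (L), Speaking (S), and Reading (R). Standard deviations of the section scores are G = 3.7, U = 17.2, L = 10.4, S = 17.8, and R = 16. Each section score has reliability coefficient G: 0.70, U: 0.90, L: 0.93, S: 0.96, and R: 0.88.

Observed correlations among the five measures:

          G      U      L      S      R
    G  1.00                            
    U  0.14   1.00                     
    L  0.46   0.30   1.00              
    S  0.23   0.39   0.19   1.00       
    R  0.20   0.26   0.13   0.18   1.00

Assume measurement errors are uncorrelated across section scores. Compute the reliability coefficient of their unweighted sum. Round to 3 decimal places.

Var(G+U+L+S+R) = 3.7² + 17.2² + 10.4² + 17.8² + 16² + 2·[3.7·17.2·0.14 + 3.7·10.4·0.46 + 3.7·17.8·0.23 + 3.7·16·0.20 + 17.2·10.4·0.30 + 17.2·17.8·0.39 + 17.2·16·0.26 + 10.4·17.8·0.19 + 10.4·16·0.13 + 17.8·16·0.18] = 990.53 + 812.571 = 1803.1.
With uncorrelated errors the cross-covariances are all true-score covariance, so they carry over unchanged; only the diagonal terms shrink to ρᵢσᵢ².
True-score variance = [3.7²·0.70 + 17.2²·0.90 + 10.4²·0.93 + 17.8²·0.96 + 16²·0.88] + 812.571 = 905.874 + 812.571 = 1718.44.
Reliability = 1718.44 / 1803.1 = 0.953.

0.953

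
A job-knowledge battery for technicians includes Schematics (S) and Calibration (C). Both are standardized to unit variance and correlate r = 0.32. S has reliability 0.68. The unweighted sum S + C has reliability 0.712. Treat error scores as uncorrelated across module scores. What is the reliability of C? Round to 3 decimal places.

Var(S+C) = 2 + 2·0.32 = 2.640.
True-score variance = ρ_S + ρ_C + 2·0.32, so 0.712 = (0.68 + ρ_C + 0.64) / 2.640.
ρ_C = 0.712·2.640 − 0.68 − 0.64 = 0.560.

0.560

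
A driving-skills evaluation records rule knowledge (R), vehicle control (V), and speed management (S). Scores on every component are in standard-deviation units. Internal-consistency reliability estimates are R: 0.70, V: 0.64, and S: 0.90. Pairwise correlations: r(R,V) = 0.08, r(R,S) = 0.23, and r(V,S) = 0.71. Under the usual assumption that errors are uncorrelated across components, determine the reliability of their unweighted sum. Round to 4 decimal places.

0.8492

Var(R+V+S) = 3 + 2·[0.08 + 0.23 + 0.71] = 3 + 2.04 = 5.04.
Under uncorrelated errors the observed covariances equal the true-score covariances, so only the own-variance terms attenuate.
True-score variance = [0.70 + 0.64 + 0.90] + 2.04 = 2.24 + 2.04 = 4.28.
Reliability = 4.28 / 5.04 = 0.8492.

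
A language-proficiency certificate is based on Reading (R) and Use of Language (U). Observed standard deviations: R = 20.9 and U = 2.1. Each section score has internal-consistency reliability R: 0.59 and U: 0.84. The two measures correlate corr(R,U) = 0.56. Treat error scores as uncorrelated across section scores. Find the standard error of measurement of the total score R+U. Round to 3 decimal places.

13.409

Var(total) = 441.22 + 49.1568 = 490.377.
True-score variance = 261.422 + 49.1568 = 310.579, so reliability = 0.6333.
Error variance = 490.377 − 310.579 = 179.798; SEM = √179.798 = 13.409.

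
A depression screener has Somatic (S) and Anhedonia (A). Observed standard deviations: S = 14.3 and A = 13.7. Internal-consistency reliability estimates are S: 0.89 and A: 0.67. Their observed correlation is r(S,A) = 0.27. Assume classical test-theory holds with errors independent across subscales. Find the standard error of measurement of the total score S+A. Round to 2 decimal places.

Var(total) = 392.18 + 105.791 = 497.971.
True-score variance = 307.748 + 105.791 = 413.54, so reliability = 0.8304.
Error variance = 497.971 − 413.54 = 84.4316; SEM = √84.4316 = 9.19.

9.19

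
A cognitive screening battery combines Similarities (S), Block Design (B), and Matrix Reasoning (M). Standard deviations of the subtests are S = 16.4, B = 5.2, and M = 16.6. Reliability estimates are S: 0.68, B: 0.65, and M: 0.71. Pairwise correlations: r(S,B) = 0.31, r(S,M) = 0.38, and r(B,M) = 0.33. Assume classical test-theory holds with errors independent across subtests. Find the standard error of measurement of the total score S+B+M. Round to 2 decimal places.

Var(total) = 571.56 + 316.747 = 888.307.
True-score variance = 396.116 + 316.747 = 712.864, so reliability = 0.8025.
Error variance = 888.307 − 712.864 = 175.444; SEM = √175.444 = 13.25.

13.25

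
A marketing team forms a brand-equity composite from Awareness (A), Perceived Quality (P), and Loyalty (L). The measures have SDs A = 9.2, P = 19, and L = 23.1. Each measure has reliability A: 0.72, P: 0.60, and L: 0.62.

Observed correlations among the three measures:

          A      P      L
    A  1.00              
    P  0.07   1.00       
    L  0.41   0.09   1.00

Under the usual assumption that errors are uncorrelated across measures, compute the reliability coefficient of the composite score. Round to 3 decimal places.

Var(A+P+L) = 9.2² + 19² + 23.1² + 2·[9.2·19·0.07 + 9.2·23.1·0.41 + 19·23.1·0.09] = 979.25 + 277.74 = 1256.99.
Under uncorrelated errors the observed covariances equal the true-score covariances, so only the own-variance terms attenuate.
True-score variance = [9.2²·0.72 + 19²·0.60 + 23.1²·0.62] + 277.74 = 608.379 + 277.74 = 886.119.
Reliability = 886.119 / 1256.99 = 0.705.

0.705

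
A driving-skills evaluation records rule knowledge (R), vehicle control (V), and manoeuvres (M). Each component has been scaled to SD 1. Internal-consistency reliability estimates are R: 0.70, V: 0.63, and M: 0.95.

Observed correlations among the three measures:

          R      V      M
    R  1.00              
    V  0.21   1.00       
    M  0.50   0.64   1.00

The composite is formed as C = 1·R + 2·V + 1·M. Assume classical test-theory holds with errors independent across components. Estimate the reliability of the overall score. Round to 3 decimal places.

0.824

Var(C) = 1 + 2² + 1 + 2·[2·0.21 + 0.50 + 2·0.64] = 6 + 4.4 = 10.4.
Because errors are independent across components, Cov(Tᵢ,Tⱼ) = Cov(Xᵢ,Xⱼ); the off-diagonal part of the true-score variance is the same as above.
True-score variance = [0.70 + 2²·0.63 + 0.95] + 4.4 = 4.17 + 4.4 = 8.57.
Reliability = 8.57 / 10.4 = 0.824.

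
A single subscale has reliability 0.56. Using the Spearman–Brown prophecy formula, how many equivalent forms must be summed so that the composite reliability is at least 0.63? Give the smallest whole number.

2

k ≥ ρ*(1−ρ₁)/(ρ₁(1−ρ*)) = 0.63·0.44 / (0.56·0.37) = 1.338.
Smallest integer k = 2.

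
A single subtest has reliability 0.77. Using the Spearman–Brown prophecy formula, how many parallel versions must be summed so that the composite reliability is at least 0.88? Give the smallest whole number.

k ≥ ρ*(1−ρ₁)/(ρ₁(1−ρ*)) = 0.88·0.23 / (0.77·0.12) = 2.190.
Smallest integer k = 3.

3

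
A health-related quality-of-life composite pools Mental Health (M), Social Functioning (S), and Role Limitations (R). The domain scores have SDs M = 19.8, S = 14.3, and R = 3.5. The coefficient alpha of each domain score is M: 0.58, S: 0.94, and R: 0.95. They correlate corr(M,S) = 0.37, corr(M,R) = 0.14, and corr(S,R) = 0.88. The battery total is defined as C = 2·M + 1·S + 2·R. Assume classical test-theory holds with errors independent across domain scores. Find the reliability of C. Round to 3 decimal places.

Var(C) = 2²·19.8² + 14.3² + 2²·3.5² + 2·[2·19.8·14.3·0.37 + 4·19.8·3.5·0.14 + 2·14.3·3.5·0.88] = 1821.65 + 672.839 = 2494.49.
Because errors are independent across components, Cov(Tᵢ,Tⱼ) = Cov(Xᵢ,Xⱼ); the off-diagonal part of the true-score variance is the same as above.
True-score variance = [2²·19.8²·0.58 + 14.3²·0.94 + 2²·3.5²·0.95] + 672.839 = 1148.3 + 672.839 = 1821.14.
Reliability = 1821.14 / 2494.49 = 0.730.

0.730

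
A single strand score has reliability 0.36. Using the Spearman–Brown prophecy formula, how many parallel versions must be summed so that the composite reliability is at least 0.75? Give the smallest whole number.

6

k ≥ ρ*(1−ρ₁)/(ρ₁(1−ρ*)) = 0.75·0.64 / (0.36·0.25) = 5.333.
Smallest integer k = 6.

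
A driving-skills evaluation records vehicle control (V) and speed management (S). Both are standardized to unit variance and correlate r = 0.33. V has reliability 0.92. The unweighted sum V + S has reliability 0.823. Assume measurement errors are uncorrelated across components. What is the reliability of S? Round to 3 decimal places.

0.609

Var(V+S) = 2 + 2·0.33 = 2.660.
True-score variance = ρ_V + ρ_S + 2·0.33, so 0.823 = (0.92 + ρ_S + 0.66) / 2.660.
ρ_S = 0.823·2.660 − 0.92 − 0.66 = 0.609.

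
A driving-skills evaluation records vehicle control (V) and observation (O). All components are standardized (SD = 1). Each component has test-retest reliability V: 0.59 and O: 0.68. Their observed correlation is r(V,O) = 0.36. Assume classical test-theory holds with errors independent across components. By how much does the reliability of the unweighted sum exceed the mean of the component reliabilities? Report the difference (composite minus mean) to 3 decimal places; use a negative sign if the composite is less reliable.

0.097

Var(sum) = 2 + 0.72 = 2.72; true-score variance = 1.27 + 0.72 = 1.99; composite reliability = 0.7316.
Mean component reliability = 0.6350.
Difference = 0.7316 − 0.6350 = 0.097.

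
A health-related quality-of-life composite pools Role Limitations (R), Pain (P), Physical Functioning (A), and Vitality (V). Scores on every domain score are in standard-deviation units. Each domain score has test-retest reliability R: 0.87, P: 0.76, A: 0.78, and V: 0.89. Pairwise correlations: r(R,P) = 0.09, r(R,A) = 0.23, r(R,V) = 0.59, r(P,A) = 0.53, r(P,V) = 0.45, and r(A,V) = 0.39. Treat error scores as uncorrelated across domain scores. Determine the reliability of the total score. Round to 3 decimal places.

Var(R+P+A+V) = 4 + 2·[0.09 + 0.23 + 0.59 + 0.53 + 0.45 + 0.39] = 4 + 4.56 = 8.56.
Under uncorrelated errors the observed covariances equal the true-score covariances, so only the own-variance terms attenuate.
True-score variance = [0.87 + 0.76 + 0.78 + 0.89] + 4.56 = 3.3 + 4.56 = 7.86.
Reliability = 7.86 / 8.56 = 0.918.

0.918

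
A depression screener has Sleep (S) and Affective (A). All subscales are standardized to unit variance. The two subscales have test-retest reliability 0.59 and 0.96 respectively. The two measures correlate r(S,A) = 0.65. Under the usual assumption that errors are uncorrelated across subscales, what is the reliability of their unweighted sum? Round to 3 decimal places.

Var(S+A) = 2 + 2·[0.65] = 2 + 1.3 = 3.3.
Under uncorrelated errors the observed covariances equal the true-score covariances, so only the own-variance terms attenuate.
True-score variance = [0.59 + 0.96] + 1.3 = 1.55 + 1.3 = 2.85.
Reliability = 2.85 / 3.3 = 0.864.

0.864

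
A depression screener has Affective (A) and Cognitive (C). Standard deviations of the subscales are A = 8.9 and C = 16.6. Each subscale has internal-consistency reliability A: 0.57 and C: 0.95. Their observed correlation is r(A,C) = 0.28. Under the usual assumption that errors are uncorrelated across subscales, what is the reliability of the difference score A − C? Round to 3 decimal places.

Var(A−C) = 8.9² + 16.6² − 2·8.9·16.6·0.28 = 354.77 − 82.7344 = 272.036.
Under uncorrelated errors the observed covariances equal the true-score covariances, so only the own-variance terms attenuate.
True-score variance = [8.9²·0.57 + 16.6²·0.95] − 82.7344 = 306.932 − 82.7344 = 224.197.
Reliability = 224.197 / 272.036 = 0.824.

0.824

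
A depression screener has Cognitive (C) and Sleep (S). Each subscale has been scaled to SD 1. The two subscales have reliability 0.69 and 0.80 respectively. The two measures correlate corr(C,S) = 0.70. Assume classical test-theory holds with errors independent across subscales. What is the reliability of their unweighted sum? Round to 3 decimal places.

Var(C+S) = 2 + 2·[0.70] = 2 + 1.4 = 3.4.
With uncorrelated errors the cross-covariances are all true-score covariance, so they carry over unchanged; only the diagonal terms shrink to ρᵢσᵢ².
True-score variance = [0.69 + 0.80] + 1.4 = 1.49 + 1.4 = 2.89.
Reliability = 2.89 / 3.4 = 0.850.

0.850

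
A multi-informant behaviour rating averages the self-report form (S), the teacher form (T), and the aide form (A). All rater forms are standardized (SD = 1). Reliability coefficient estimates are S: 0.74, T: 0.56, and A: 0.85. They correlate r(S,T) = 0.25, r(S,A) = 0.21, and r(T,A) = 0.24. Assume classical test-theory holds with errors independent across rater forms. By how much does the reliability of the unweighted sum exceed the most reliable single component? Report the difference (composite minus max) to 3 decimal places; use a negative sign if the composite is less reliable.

-0.043

Var(sum) = 3 + 1.4 = 4.4; true-score variance = 2.15 + 1.4 = 3.55; composite reliability = 0.8068.
Max component reliability = 0.8500.
Difference = 0.8068 − 0.8500 = -0.043.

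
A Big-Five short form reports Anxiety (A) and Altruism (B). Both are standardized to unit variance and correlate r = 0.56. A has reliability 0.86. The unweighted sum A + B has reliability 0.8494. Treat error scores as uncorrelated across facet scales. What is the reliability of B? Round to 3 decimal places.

Var(A+B) = 2 + 2·0.56 = 3.120.
True-score variance = ρ_A + ρ_B + 2·0.56, so 0.8494 = (0.86 + ρ_B + 1.12) / 3.120.
ρ_B = 0.8494·3.120 − 0.86 − 1.12 = 0.670.

0.670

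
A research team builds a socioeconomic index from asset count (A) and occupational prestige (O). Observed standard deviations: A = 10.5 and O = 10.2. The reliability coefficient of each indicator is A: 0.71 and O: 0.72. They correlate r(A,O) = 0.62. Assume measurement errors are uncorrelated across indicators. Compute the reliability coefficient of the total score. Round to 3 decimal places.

0.824

Var(A+O) = 10.5² + 10.2² + 2·[10.5·10.2·0.62] = 214.29 + 132.804 = 347.094.
Because errors are independent across components, Cov(Tᵢ,Tⱼ) = Cov(Xᵢ,Xⱼ); the off-diagonal part of the true-score variance is the same as above.
True-score variance = [10.5²·0.71 + 10.2²·0.72] + 132.804 = 153.186 + 132.804 = 285.99.
Reliability = 285.99 / 347.094 = 0.824.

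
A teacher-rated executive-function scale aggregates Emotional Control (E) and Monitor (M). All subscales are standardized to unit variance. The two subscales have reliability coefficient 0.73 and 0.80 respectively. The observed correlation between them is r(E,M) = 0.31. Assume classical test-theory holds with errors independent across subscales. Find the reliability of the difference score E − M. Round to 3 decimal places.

0.659

Var(E−M) = 1 + 1 − 2·0.31 = 2 − 0.62 = 1.38.
Because errors are independent across components, Cov(Tᵢ,Tⱼ) = Cov(Xᵢ,Xⱼ); the off-diagonal part of the true-score variance is the same as above.
True-score variance = [0.73 + 0.80] − 0.62 = 1.53 − 0.62 = 0.91.
Reliability = 0.91 / 1.38 = 0.659.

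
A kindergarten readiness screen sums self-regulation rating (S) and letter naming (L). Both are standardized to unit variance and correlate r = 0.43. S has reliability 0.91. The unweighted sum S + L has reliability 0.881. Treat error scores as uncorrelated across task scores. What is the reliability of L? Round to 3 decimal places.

Var(S+L) = 2 + 2·0.43 = 2.860.
True-score variance = ρ_S + ρ_L + 2·0.43, so 0.881 = (0.91 + ρ_L + 0.86) / 2.860.
ρ_L = 0.881·2.860 − 0.91 − 0.86 = 0.750.

0.750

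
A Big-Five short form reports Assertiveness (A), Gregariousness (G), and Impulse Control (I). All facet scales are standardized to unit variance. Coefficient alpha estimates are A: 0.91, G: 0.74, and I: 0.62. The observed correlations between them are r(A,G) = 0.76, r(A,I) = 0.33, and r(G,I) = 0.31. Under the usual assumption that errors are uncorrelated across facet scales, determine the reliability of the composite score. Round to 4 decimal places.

0.8741

Var(A+G+I) = 3 + 2·[0.76 + 0.33 + 0.31] = 3 + 2.8 = 5.8.
Under uncorrelated errors the observed covariances equal the true-score covariances, so only the own-variance terms attenuate.
True-score variance = [0.91 + 0.74 + 0.62] + 2.8 = 2.27 + 2.8 = 5.07.
Reliability = 5.07 / 5.8 = 0.8741.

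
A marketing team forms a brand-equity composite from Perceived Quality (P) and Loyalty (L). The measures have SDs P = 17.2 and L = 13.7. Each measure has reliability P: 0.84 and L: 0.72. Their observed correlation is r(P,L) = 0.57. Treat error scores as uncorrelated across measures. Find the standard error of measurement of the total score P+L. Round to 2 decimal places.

Var(total) = 483.53 + 268.63 = 752.16.
True-score variance = 383.642 + 268.63 = 652.272, so reliability = 0.8672.
Error variance = 752.16 − 652.272 = 99.8876; SEM = √99.8876 = 9.99.

9.99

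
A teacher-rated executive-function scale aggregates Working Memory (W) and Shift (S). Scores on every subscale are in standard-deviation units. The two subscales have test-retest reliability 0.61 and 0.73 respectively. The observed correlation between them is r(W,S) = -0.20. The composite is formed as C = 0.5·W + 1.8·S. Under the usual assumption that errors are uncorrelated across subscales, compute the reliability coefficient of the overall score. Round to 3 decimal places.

Var(C) = 0.5² + 1.8² + 2·[0.9·(-0.20)] = 3.49 − 0.36 = 3.13.
With uncorrelated errors the cross-covariances are all true-score covariance, so they carry over unchanged; only the diagonal terms shrink to ρᵢσᵢ².
True-score variance = [0.5²·0.61 + 1.8²·0.73] − 0.36 = 2.5177 − 0.36 = 2.1577.
Reliability = 2.1577 / 3.13 = 0.689.

0.689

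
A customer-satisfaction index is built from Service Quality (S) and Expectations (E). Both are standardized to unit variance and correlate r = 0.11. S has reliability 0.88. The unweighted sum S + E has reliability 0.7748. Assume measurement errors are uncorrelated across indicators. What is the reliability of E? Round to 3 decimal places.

Var(S+E) = 2 + 2·0.11 = 2.220.
True-score variance = ρ_S + ρ_E + 2·0.11, so 0.7748 = (0.88 + ρ_E + 0.22) / 2.220.
ρ_E = 0.7748·2.220 − 0.88 − 0.22 = 0.620.

0.620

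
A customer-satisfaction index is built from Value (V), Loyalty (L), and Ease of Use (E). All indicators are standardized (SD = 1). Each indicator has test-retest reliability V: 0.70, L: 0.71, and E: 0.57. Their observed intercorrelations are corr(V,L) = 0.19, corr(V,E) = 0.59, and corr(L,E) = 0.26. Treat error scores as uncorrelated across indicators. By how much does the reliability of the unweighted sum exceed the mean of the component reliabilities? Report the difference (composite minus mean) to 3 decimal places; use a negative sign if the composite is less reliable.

Var(sum) = 3 + 2.08 = 5.08; true-score variance = 1.98 + 2.08 = 4.06; composite reliability = 0.7992.
Mean component reliability = 0.6600.
Difference = 0.7992 − 0.6600 = 0.139.

0.139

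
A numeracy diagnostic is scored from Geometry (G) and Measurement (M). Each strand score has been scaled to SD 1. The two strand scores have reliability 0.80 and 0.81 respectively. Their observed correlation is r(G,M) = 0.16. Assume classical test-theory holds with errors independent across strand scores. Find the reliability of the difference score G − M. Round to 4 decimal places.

Var(G−M) = 1 + 1 − 2·0.16 = 2 − 0.32 = 1.68.
With uncorrelated errors the cross-covariances are all true-score covariance, so they carry over unchanged; only the diagonal terms shrink to ρᵢσᵢ².
True-score variance = [0.80 + 0.81] − 0.32 = 1.61 − 0.32 = 1.29.
Reliability = 1.29 / 1.68 = 0.7679.

0.7679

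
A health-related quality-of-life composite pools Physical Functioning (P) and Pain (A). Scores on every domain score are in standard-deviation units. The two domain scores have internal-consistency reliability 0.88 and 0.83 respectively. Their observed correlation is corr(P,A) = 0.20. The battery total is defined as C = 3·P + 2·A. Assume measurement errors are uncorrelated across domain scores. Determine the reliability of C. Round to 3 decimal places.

0.886

Var(C) = 3² + 2² + 2·[6·0.20] = 13 + 2.4 = 15.4.
With uncorrelated errors the cross-covariances are all true-score covariance, so they carry over unchanged; only the diagonal terms shrink to ρᵢσᵢ².
True-score variance = [3²·0.88 + 2²·0.83] + 2.4 = 11.24 + 2.4 = 13.64.
Reliability = 13.64 / 15.4 = 0.886.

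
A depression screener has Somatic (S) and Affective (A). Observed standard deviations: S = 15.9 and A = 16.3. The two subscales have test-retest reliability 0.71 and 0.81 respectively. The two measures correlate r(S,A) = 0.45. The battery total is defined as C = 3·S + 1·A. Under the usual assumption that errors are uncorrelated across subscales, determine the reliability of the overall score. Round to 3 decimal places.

0.781

Var(C) = 3²·15.9² + 16.3² + 2·[3·15.9·16.3·0.45] = 2540.98 + 699.759 = 3240.74.
With uncorrelated errors the cross-covariances are all true-score covariance, so they carry over unchanged; only the diagonal terms shrink to ρᵢσᵢ².
True-score variance = [3²·15.9²·0.71 + 16.3²·0.81] + 699.759 = 1830.66 + 699.759 = 2530.42.
Reliability = 2530.42 / 3240.74 = 0.781.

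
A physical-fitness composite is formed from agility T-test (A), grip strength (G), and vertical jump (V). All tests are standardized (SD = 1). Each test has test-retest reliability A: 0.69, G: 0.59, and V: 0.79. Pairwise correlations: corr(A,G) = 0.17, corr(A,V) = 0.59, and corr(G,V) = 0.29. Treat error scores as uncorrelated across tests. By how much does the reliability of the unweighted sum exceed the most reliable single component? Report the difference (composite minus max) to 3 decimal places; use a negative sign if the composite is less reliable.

Var(sum) = 3 + 2.1 = 5.1; true-score variance = 2.07 + 2.1 = 4.17; composite reliability = 0.8176.
Max component reliability = 0.7900.
Difference = 0.8176 − 0.7900 = 0.028.

0.028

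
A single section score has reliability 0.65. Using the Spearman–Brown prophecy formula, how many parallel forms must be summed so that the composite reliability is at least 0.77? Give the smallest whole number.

k ≥ ρ*(1−ρ₁)/(ρ₁(1−ρ*)) = 0.77·0.35 / (0.65·0.23) = 1.803.
Smallest integer k = 2.

2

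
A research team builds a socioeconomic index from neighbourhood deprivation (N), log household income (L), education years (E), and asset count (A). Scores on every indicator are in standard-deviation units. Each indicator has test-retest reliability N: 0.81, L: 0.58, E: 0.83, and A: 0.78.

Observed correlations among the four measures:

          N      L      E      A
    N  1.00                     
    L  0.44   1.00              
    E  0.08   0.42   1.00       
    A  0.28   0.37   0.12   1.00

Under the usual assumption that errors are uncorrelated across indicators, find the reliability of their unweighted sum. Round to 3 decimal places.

0.865

Var(N+L+E+A) = 4 + 2·[0.44 + 0.08 + 0.28 + 0.42 + 0.37 + 0.12] = 4 + 3.42 = 7.42.
Under uncorrelated errors the observed covariances equal the true-score covariances, so only the own-variance terms attenuate.
True-score variance = [0.81 + 0.58 + 0.83 + 0.78] + 3.42 = 3 + 3.42 = 6.42.
Reliability = 6.42 / 7.42 = 0.865.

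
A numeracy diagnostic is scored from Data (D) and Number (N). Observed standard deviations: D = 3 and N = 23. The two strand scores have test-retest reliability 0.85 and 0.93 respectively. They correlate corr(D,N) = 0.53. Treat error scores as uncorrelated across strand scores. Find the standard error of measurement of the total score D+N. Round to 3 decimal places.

6.195

Var(total) = 538 + 73.14 = 611.14.
True-score variance = 499.62 + 73.14 = 572.76, so reliability = 0.9372.
Error variance = 611.14 − 572.76 = 38.38; SEM = √38.38 = 6.195.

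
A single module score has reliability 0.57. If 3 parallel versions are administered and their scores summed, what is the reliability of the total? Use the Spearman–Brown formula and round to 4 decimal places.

ρ_k = kρ / (1 + (k−1)ρ) = 3·0.57 / (1 + 2·0.57) = 1.710 / 2.140 = 0.7991.

0.7991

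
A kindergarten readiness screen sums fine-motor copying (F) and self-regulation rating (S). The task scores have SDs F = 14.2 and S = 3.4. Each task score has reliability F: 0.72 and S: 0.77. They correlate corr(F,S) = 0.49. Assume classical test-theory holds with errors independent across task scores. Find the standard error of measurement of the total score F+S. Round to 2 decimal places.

Var(total) = 213.2 + 47.3144 = 260.514.
True-score variance = 154.082 + 47.3144 = 201.396, so reliability = 0.7731.
Error variance = 260.514 − 201.396 = 59.118; SEM = √59.118 = 7.69.

7.69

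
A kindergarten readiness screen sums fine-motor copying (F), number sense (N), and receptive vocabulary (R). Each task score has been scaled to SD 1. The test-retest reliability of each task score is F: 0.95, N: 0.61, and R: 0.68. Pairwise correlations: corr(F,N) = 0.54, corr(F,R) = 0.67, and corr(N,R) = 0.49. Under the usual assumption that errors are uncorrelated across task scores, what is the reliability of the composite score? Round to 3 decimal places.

Var(F+N+R) = 3 + 2·[0.54 + 0.67 + 0.49] = 3 + 3.4 = 6.4.
Because errors are independent across components, Cov(Tᵢ,Tⱼ) = Cov(Xᵢ,Xⱼ); the off-diagonal part of the true-score variance is the same as above.
True-score variance = [0.95 + 0.61 + 0.68] + 3.4 = 2.24 + 3.4 = 5.64.
Reliability = 5.64 / 6.4 = 0.881.

0.881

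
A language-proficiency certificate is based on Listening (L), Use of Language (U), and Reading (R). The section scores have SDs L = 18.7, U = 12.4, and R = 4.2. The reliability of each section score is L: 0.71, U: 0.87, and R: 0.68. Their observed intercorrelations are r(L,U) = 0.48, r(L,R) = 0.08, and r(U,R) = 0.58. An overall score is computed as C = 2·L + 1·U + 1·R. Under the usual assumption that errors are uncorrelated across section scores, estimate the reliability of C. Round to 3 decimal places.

Var(C) = 2²·18.7² + 12.4² + 4.2² + 2·[2·18.7·12.4·0.48 + 2·18.7·4.2·0.08 + 12.4·4.2·0.58] = 1570.16 + 530.755 = 2100.92.
Because errors are independent across components, Cov(Tᵢ,Tⱼ) = Cov(Xᵢ,Xⱼ); the off-diagonal part of the true-score variance is the same as above.
True-score variance = [2²·18.7²·0.71 + 12.4²·0.87 + 4.2²·0.68] + 530.755 = 1138.89 + 530.755 = 1669.64.
Reliability = 1669.64 / 2100.92 = 0.795.

0.795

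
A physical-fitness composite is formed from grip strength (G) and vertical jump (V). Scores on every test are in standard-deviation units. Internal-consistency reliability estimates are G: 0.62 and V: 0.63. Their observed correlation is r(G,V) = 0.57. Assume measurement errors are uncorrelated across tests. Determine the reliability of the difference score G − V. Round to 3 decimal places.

0.128

Var(G−V) = 1 + 1 − 2·0.57 = 2 − 1.14 = 0.86.
Under uncorrelated errors the observed covariances equal the true-score covariances, so only the own-variance terms attenuate.
True-score variance = [0.62 + 0.63] − 1.14 = 1.25 − 1.14 = 0.11.
Reliability = 0.11 / 0.86 = 0.128.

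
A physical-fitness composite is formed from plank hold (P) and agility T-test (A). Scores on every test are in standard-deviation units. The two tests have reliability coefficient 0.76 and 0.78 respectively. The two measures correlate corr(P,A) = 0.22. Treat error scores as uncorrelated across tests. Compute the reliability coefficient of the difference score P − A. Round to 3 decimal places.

Var(P−A) = 1 + 1 − 2·0.22 = 2 − 0.44 = 1.56.
Under uncorrelated errors the observed covariances equal the true-score covariances, so only the own-variance terms attenuate.
True-score variance = [0.76 + 0.78] − 0.44 = 1.54 − 0.44 = 1.1.
Reliability = 1.1 / 1.56 = 0.705.

0.705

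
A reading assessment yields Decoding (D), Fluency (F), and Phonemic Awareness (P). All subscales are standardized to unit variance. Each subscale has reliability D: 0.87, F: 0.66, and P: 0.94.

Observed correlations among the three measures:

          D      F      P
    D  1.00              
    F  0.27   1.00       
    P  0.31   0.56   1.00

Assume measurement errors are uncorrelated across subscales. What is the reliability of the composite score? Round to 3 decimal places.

Var(D+F+P) = 3 + 2·[0.27 + 0.31 + 0.56] = 3 + 2.28 = 5.28.
With uncorrelated errors the cross-covariances are all true-score covariance, so they carry over unchanged; only the diagonal terms shrink to ρᵢσᵢ².
True-score variance = [0.87 + 0.66 + 0.94] + 2.28 = 2.47 + 2.28 = 4.75.
Reliability = 4.75 / 5.28 = 0.900.

0.900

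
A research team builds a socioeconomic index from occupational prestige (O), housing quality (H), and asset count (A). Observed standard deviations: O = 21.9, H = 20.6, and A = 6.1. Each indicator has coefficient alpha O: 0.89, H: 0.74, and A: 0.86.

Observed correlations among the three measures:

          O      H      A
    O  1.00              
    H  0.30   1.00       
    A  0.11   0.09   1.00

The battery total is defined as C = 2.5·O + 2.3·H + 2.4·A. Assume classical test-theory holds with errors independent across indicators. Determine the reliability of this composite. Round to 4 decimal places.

Var(C) = 2.5²·21.9² + 2.3²·20.6² + 2.4²·6.1² + 2·[5.75·21.9·20.6·0.30 + 6·21.9·6.1·0.11 + 5.52·20.6·6.1·0.09] = 5456.76 + 1857.63 = 7314.38.
With uncorrelated errors the cross-covariances are all true-score covariance, so they carry over unchanged; only the diagonal terms shrink to ρᵢσᵢ².
True-score variance = [2.5²·21.9²·0.89 + 2.3²·20.6²·0.74 + 2.4²·6.1²·0.86] + 1857.63 = 4513.35 + 1857.63 = 6370.98.
Reliability = 6370.98 / 7314.38 = 0.8710.

0.8710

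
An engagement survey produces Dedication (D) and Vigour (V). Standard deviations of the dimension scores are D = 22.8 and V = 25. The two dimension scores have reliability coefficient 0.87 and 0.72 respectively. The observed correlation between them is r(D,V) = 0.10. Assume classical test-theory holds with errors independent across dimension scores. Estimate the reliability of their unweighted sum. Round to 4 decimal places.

Var(D+V) = 22.8² + 25² + 2·[22.8·25·0.10] = 1144.84 + 114 = 1258.84.
Under uncorrelated errors the observed covariances equal the true-score covariances, so only the own-variance terms attenuate.
True-score variance = [22.8²·0.87 + 25²·0.72] + 114 = 902.261 + 114 = 1016.26.
Reliability = 1016.26 / 1258.84 = 0.8073.

0.8073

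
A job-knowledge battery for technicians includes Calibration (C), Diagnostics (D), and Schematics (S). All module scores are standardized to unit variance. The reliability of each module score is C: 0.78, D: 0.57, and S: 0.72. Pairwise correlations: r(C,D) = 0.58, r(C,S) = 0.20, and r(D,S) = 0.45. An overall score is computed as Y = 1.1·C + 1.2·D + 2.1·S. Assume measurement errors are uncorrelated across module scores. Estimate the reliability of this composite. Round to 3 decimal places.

Var(Y) = 1.1² + 1.2² + 2.1² + 2·[1.32·0.58 + 2.31·0.20 + 2.52·0.45] = 7.06 + 4.7232 = 11.7832.
Because errors are independent across components, Cov(Tᵢ,Tⱼ) = Cov(Xᵢ,Xⱼ); the off-diagonal part of the true-score variance is the same as above.
True-score variance = [1.1²·0.78 + 1.2²·0.57 + 2.1²·0.72] + 4.7232 = 4.9398 + 4.7232 = 9.663.
Reliability = 9.663 / 11.7832 = 0.820.

0.820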